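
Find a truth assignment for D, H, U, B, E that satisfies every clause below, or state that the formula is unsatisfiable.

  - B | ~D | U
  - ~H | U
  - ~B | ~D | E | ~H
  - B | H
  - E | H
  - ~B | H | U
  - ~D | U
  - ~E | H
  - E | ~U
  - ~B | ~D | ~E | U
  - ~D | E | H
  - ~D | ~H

D = False, H = True, U = True, B = False, E = True

Try D = True:
  (~D | U) forces U = True.
  (E | ~U) forces E = True.
  (~E | H) forces H = True.
  clause (~D | ~H) is falsified — backtrack.
So D = False.
Try H = False:
  (B | H) forces B = True.
  (E | H) forces E = True.
  clause (~E | H) is falsified — backtrack.
So H = True.
  then (~H | U) forces U = True.
  then (E | ~U) forces E = True.
Set B = False.
All clauses satisfied.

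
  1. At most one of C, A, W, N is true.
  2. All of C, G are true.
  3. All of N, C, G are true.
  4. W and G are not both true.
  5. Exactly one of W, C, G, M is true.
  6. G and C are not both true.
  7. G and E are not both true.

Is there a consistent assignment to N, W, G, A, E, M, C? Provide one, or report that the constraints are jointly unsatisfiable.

Case G = True:
  (2) forces C = True.
  Constraint (5) is violated (C=T, G=T) — contradiction.
Case G = False:
  Constraint (2) is violated (G=F) — contradiction.
Both cases fail — unsatisfiable.

UNSATISFIABLE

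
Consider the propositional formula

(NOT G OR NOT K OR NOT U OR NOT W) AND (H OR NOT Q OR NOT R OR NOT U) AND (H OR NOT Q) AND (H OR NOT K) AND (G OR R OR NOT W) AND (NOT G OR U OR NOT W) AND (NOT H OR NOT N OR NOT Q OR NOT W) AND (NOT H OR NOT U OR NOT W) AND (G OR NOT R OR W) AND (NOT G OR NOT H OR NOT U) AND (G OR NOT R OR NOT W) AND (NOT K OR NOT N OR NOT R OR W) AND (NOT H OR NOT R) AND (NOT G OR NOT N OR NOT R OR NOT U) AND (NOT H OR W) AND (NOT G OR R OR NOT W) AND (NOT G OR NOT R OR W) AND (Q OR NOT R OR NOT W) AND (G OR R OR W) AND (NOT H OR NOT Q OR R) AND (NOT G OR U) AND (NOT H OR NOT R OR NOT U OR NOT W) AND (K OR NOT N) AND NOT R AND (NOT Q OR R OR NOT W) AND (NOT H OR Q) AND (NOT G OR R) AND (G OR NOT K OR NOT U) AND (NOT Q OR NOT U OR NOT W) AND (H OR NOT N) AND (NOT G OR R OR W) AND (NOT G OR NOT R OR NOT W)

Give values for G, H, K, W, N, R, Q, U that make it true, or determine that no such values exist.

UNSATISFIABLE

Case R = True:
  Clause (NOT R) is falsified — contradiction.
Case R = False:
  (NOT G OR R) forces G = False.
  (G OR R OR NOT W) forces W = False.
  Clause (G OR R OR W) is falsified — contradiction.
Both cases fail, so the formula is unsatisfiable.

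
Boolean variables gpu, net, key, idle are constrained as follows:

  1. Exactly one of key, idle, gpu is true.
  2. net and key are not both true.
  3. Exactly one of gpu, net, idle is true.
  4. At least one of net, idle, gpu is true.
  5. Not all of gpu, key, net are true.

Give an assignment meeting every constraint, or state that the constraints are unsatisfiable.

gpu = False, net = False, key = False, idle = True

  (1) {key, idle, gpu}: 1 true — exactly one ✓
  (2) net=F, key=F — not both ✓
  (3) {gpu, net, idle}: 1 true — exactly one ✓
  (4) {net, idle, gpu}: 1 true — at least one ✓
  (5) {gpu, key, net}: 0/3 true — not all ✓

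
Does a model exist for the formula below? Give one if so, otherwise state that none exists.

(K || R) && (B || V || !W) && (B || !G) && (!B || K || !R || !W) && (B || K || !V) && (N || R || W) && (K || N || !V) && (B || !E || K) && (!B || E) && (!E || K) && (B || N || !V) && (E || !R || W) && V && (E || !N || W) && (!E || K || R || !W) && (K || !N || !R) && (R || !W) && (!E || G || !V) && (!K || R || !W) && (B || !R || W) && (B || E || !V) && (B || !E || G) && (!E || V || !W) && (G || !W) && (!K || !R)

W = False, B = True, N = True, V = True, R = False, G = True, E = True, K = True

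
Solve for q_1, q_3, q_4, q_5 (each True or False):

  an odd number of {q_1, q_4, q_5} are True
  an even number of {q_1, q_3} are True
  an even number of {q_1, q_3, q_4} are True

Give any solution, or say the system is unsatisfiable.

q_1: True; q_3: True; q_4: False; q_5: False

{q_1, q_4, q_5}: 1 true → odd ✓
{q_1, q_3}: 2 true → even ✓
{q_1, q_3, q_4}: 2 true → even ✓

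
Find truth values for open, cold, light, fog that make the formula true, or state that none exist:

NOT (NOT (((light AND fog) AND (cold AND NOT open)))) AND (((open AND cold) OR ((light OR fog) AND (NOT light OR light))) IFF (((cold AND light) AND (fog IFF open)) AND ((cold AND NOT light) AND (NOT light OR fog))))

No satisfying assignment exists.

Case light = True: the conjunct ((open AND cold) OR ((light OR fog) AND (NOT light OR light))) IFF (((cold AND light) AND (fog IFF open)) AND ((cold AND NOT light) AND (NOT light OR fog))) becomes ((open AND cold) OR True) IFF ((cold AND (fog IFF open)) AND False) = False.
Case light = False: the conjunct NOT (NOT (((light AND fog) AND (cold AND NOT open)))) becomes NOT (NOT False) = False.
Both cases fail — unsatisfiable.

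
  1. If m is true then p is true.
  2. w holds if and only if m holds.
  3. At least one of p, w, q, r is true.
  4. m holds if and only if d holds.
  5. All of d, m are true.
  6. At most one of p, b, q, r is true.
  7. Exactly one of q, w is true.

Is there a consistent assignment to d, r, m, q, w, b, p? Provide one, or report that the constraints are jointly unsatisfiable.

d: True, r: False, m: True, q: False, w: True, b: False, p: True

  (1) m=T ⇒ p: T ✓
  (2) w=T, m=T — same ✓
  (3) {p, w, q, r}: 2 true — at least one ✓
  (4) m=T, d=T — same ✓
  (5) {d, m}: all 2 true ✓
  (6) {p, b, q, r}: 1 true — at most one ✓
  (7) {q, w}: 1 true — exactly one ✓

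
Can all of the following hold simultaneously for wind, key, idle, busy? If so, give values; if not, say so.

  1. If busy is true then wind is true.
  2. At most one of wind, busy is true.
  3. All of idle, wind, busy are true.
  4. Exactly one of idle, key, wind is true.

Case idle = True:
  (3) forces wind = True.
  Constraint (4) is violated (idle=T, wind=T) — contradiction.
Case idle = False:
  Constraint (3) is violated (idle=F) — contradiction.
Both cases fail — unsatisfiable.

UNSATISFIABLE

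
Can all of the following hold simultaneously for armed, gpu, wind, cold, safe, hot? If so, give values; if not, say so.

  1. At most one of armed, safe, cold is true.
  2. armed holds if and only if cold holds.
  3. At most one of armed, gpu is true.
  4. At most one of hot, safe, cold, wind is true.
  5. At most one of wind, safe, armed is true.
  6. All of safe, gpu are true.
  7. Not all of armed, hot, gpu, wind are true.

armed=F, gpu=T, wind=F, cold=F, safe=T, hot=F

  (1) {armed, safe, cold}: 1 true — at most one ✓
  (2) armed=F, cold=F — same ✓
  (3) {armed, gpu}: 1 true — at most one ✓
  (4) {hot, safe, cold, wind}: 1 true — at most one ✓
  (5) {wind, safe, armed}: 1 true — at most one ✓
  (6) {safe, gpu}: all 2 true ✓
  (7) {armed, hot, gpu, wind}: 1/4 true — not all ✓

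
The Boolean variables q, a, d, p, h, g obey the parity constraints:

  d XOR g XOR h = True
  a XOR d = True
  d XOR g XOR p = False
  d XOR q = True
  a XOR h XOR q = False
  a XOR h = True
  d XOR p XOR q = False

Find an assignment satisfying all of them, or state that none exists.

q=T, a=T, d=F, p=T, h=F, g=T

d XOR g XOR h = F XOR T XOR F = True ✓
a XOR d = T XOR F = True ✓
d XOR g XOR p = F XOR T XOR T = False ✓
d XOR q = F XOR T = True ✓
a XOR h XOR q = T XOR F XOR T = False ✓
a XOR h = T XOR F = True ✓
d XOR p XOR q = F XOR T XOR T = False ✓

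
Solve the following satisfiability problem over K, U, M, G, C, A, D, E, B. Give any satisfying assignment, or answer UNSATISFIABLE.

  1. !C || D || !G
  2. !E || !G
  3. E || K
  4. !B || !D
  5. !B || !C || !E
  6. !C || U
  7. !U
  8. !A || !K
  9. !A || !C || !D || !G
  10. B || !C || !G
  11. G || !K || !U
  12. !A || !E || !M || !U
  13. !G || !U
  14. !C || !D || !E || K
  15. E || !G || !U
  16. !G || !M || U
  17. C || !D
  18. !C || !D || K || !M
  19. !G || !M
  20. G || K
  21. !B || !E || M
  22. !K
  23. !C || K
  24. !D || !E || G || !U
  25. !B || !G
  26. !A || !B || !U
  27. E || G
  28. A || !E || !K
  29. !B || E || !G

Case K = True:
  Clause (!K) is falsified — contradiction.
Case K = False:
  (E || K) forces E = True.
  (!E || !G) forces G = False.
  Clause (G || K) is falsified — contradiction.
Both cases fail, so the formula is unsatisfiable.

Unsatisfiable — no assignment works.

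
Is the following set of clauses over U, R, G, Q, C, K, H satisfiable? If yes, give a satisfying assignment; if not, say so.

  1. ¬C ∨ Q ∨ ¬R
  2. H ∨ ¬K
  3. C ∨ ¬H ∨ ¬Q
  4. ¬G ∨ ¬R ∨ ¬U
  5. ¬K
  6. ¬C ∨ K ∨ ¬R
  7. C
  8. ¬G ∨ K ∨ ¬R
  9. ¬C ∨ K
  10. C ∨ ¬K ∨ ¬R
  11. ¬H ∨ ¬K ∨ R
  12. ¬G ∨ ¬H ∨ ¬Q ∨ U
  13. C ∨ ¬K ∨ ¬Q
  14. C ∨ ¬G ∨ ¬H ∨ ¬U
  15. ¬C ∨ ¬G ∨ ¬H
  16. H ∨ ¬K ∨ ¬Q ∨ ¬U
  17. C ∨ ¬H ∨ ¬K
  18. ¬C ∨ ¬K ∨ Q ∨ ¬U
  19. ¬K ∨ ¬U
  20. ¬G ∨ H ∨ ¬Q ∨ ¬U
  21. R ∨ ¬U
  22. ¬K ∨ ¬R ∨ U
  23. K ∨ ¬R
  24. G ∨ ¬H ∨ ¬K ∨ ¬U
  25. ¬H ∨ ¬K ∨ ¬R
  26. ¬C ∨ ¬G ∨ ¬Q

Case C = True:
  (¬K) forces K = False.
  Clause (¬C ∨ K) is falsified — contradiction.
Case C = False:
  Clause (C) is falsified — contradiction.
Both cases fail, so the formula is unsatisfiable.

Unsatisfiable — no assignment works.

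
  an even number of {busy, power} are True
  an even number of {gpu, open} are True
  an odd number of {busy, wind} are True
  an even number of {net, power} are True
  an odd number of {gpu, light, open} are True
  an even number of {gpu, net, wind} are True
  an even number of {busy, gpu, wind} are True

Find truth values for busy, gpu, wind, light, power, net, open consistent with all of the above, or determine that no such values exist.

busy = False, gpu = True, wind = True, light = True, power = False, net = False, open = True

{busy, power}: 0 true → even ✓
{gpu, open}: 2 true → even ✓
{busy, wind}: 1 true → odd ✓
{net, power}: 0 true → even ✓
{gpu, light, open}: 3 true → odd ✓
{gpu, net, wind}: 2 true → even ✓
{busy, gpu, wind}: 2 true → even ✓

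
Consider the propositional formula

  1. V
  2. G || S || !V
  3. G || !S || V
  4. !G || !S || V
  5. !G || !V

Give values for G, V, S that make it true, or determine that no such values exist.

G = False, V = True, S = True

Unit clause (V) forces V = True.
In (!G || !V) only !G is left, so G = False.
In (G || S || !V) only S is left, so S = True.
Check each clause:
  (V): V holds.
  (G || S || !V): S holds.
  (G || !S || V): V holds.
  (!G || !S || V): !G holds.
  (!G || !V): !G holds.
All clauses satisfied.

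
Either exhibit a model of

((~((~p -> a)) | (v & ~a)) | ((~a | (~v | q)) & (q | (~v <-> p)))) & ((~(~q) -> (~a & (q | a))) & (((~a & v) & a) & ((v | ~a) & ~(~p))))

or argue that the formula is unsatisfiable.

Case a = True: the conjunct ~a is False.
Case a = False: the conjunct a is False.
Both cases fail — unsatisfiable.

Unsatisfiable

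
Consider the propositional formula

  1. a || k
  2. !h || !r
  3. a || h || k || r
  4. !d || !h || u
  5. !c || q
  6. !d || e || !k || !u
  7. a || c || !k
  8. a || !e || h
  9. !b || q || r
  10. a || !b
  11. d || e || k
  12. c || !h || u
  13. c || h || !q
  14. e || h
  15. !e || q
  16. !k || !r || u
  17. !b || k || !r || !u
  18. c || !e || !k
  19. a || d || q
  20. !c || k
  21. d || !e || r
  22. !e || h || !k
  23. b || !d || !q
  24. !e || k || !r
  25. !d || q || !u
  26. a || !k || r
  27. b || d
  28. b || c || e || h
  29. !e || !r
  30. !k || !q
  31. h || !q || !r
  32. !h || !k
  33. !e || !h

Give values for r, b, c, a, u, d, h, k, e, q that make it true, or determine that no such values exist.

Try r = True:
  (!h || !r) forces h = False.
  (e || h) forces e = True.
  clause (!e || !r) is falsified — backtrack.
So r = False.
Set b = True.
  then (!b || q || r) forces q = True.
  then (a || !b) forces a = True.
  then (!k || !q) forces k = False.
  then (!c || k) forces c = False.
  then (c || h || !q) forces h = True.
  then (!e || !h) forces e = False.
  then (d || e || k) forces d = True.
  then (c || !h || u) forces u = True.
All clauses satisfied.

r=F, b=T, c=F, a=T, u=T, d=T, h=T, k=F, e=F, q=T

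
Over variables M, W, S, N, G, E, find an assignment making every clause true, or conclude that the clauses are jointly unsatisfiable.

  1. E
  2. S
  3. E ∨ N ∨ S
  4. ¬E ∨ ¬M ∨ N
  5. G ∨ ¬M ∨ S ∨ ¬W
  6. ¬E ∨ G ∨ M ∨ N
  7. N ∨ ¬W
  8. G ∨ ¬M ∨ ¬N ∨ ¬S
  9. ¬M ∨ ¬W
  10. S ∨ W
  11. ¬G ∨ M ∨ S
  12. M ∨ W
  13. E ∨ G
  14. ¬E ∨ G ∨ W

Unit clause (E) forces E = True.
Unit clause (S) forces S = True.
Set M = True.
  then (¬E ∨ ¬M ∨ N) forces N = True.
  then (G ∨ ¬M ∨ ¬N ∨ ¬S) forces G = True.
  then (¬M ∨ ¬W) forces W = False.
All clauses satisfied.

M = True; W = False; S = True; N = True; G = True; E = True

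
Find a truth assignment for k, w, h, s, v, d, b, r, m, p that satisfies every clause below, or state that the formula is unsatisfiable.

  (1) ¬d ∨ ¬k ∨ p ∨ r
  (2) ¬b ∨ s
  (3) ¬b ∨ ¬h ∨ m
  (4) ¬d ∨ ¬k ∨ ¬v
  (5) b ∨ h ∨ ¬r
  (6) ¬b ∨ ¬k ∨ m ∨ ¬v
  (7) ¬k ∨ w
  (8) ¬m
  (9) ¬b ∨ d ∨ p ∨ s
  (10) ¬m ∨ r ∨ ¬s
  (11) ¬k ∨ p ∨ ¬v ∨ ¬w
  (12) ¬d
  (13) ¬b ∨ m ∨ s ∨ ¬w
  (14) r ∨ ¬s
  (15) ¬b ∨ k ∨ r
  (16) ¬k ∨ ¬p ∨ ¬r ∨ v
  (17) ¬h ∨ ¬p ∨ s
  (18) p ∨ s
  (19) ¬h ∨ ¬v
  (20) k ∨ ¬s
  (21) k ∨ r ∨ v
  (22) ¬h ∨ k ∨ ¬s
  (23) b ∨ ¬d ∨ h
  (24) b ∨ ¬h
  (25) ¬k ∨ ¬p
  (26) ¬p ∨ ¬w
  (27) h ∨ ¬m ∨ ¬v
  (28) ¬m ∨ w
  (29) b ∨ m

k = True, w = True, h = False, s = True, v = False, d = False, b = True, r = True, m = False, p = False

Unit clause (¬m) forces m = False.
Unit clause (¬d) forces d = False.
In (b ∨ m) only b is left, so b = True.
In (¬b ∨ s) only s is left, so s = True.
In (¬b ∨ ¬h ∨ m) only ¬h is left, so h = False.
In (r ∨ ¬s) only r is left, so r = True.
In (k ∨ ¬s) only k is left, so k = True.
In (¬k ∨ ¬p) only ¬p is left, so p = False.
In (¬b ∨ ¬k ∨ m ∨ ¬v) only ¬v is left, so v = False.
In (¬k ∨ w) only w is left, so w = True.
All clauses satisfied.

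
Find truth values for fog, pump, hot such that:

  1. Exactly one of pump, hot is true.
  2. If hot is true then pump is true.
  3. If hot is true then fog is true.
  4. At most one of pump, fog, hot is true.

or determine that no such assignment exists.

fog = False, pump = True, hot = False

  (1) {pump, hot}: 1 true — exactly one ✓
  (2) hot=F ⇒ pump: vacuous ✓
  (3) hot=F ⇒ fog: vacuous ✓
  (4) {pump, fog, hot}: 1 true — at most one ✓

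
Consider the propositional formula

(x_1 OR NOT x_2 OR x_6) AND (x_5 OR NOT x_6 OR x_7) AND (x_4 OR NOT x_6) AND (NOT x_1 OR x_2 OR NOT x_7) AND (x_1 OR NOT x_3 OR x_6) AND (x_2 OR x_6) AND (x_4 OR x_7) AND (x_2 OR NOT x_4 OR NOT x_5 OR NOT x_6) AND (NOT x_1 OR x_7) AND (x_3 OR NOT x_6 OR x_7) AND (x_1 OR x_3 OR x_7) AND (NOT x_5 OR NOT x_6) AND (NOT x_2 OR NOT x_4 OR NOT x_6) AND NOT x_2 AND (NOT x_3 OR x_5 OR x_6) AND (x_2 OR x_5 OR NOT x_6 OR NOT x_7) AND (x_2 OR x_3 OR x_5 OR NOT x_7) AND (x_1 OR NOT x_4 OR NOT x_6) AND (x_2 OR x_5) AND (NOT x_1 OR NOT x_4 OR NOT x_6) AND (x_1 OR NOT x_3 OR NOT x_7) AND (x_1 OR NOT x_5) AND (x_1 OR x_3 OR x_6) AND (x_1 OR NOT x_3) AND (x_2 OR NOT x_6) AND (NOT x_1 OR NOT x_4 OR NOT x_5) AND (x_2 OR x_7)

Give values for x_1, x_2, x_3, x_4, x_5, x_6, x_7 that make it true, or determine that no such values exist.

Case x_2 = True:
  Clause (NOT x_2) is falsified — contradiction.
Case x_2 = False:
  (x_2 OR x_6) forces x_6 = True.
  Clause (x_2 OR NOT x_6) is falsified — contradiction.
Both cases fail, so the formula is unsatisfiable.

UNSATISFIABLE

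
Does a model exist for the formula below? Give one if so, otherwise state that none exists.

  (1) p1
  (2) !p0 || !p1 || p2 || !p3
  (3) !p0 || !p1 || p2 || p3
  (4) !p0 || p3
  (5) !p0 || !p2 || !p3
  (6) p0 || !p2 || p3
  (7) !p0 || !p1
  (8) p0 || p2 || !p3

p0 = False, p1 = True, p2 = True, p3 = True

Unit clause (p1) forces p1 = True.
In (!p0 || !p1) only !p0 is left, so p0 = False.
Set p2 = True.
  then (p0 || !p2 || p3) forces p3 = True.
Check each clause:
  (p1): p1 holds.
  (!p0 || !p1 || p2 || !p3): !p0 holds.
  (!p0 || !p1 || p2 || p3): !p0 holds.
  (!p0 || p3): !p0 holds.
  (!p0 || !p2 || !p3): !p0 holds.
  (p0 || !p2 || p3): p3 holds.
  (!p0 || !p1): !p0 holds.
  (p0 || p2 || !p3): p2 holds.
All clauses satisfied.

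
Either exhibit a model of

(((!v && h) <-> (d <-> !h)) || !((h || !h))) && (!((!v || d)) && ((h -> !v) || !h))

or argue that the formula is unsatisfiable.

v: True; d: False; h: False

  ((!v && h) <-> (d <-> !h)) || !((h || !h)) = True
    (!v && h) <-> (d <-> !h) = True
      !v && h = False
        !v = False
      d <-> !h = False
        !h = True
    !((h || !h)) = False
      h || !h = True
        !h = True
  !((!v || d)) && ((h -> !v) || !h) = True
    !((!v || d)) = True
      !v || d = False
        !v = False
    (h -> !v) || !h = True
      h -> !v = True
        !v = False
      !h = True
Both conjuncts True, so the formula holds.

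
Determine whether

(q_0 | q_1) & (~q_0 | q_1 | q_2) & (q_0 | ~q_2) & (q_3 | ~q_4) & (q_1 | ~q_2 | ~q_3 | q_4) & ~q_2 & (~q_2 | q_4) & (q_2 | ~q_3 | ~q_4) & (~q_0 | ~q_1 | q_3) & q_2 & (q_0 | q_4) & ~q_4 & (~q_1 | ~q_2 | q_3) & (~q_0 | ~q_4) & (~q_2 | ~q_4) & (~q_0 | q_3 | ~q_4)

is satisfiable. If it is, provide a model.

Unsatisfiable — no assignment works.

Case q_2 = True:
  Clause (~q_2) is falsified — contradiction.
Case q_2 = False:
  Clause (q_2) is falsified — contradiction.
Both cases fail, so the formula is unsatisfiable.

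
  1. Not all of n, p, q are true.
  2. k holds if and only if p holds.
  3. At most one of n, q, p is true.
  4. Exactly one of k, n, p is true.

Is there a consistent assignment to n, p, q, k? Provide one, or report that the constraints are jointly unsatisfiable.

n = True, p = False, q = False, k = False

  (1) {n, p, q}: 1/3 true — not all ✓
  (2) k=F, p=F — same ✓
  (3) {n, q, p}: 1 true — at most one ✓
  (4) {k, n, p}: 1 true — exactly one ✓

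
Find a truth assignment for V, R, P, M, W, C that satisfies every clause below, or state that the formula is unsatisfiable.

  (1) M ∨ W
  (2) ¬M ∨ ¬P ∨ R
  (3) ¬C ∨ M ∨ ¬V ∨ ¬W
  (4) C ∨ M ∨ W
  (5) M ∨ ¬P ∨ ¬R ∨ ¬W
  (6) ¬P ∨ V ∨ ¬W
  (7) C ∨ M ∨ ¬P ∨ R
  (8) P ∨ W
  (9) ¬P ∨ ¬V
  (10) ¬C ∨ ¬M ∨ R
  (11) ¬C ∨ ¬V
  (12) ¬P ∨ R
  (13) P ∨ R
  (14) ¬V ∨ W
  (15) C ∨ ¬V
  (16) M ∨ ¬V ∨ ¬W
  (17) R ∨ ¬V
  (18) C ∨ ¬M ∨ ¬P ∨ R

V=F, R=T, P=F, M=F, W=T, C=F

Set V = False.
Try R = False:
  (¬P ∨ R) forces P = False.
  clause (P ∨ R) is falsified — backtrack.
So R = True.
Set P = False.
  then (P ∨ W) forces W = True.
Set M = False.
Set C = False.
All clauses satisfied.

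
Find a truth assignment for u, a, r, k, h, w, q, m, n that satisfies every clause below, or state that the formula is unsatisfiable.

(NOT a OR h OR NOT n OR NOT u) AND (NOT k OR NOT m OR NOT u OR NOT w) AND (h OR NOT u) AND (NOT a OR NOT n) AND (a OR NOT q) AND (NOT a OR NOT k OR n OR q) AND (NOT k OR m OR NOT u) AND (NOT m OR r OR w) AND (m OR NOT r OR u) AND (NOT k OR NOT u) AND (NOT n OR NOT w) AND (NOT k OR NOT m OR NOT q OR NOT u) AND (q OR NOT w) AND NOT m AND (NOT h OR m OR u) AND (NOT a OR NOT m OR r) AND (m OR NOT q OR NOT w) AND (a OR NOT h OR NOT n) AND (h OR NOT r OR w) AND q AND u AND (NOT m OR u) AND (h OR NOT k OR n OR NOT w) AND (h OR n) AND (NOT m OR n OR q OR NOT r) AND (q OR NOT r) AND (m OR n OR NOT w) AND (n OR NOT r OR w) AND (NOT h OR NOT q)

The formula is unsatisfiable.

Case u = True:
  (h OR NOT u) forces h = True.
  (NOT k OR NOT u) forces k = False.
  (NOT m) forces m = False.
  (q) forces q = True.
  Clause (NOT h OR NOT q) is falsified — contradiction.
Case u = False:
  Clause (u) is falsified — contradiction.
Both cases fail, so the formula is unsatisfiable.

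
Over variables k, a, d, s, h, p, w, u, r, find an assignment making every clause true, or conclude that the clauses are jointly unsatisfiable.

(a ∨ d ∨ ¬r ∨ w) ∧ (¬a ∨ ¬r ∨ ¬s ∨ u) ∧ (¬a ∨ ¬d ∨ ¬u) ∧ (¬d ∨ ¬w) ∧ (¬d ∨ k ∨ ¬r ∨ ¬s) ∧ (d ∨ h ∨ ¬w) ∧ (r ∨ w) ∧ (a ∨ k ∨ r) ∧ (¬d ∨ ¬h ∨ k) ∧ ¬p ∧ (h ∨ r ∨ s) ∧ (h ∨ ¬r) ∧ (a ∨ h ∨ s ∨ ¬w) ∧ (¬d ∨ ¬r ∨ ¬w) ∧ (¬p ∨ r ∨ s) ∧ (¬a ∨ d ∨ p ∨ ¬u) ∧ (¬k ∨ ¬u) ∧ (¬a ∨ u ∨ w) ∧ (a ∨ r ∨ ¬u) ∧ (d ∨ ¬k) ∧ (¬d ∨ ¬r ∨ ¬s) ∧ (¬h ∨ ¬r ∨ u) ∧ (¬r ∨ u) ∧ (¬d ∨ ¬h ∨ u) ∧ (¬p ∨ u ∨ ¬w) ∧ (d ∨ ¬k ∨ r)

Unit clause (¬p) forces p = False.
Try k = True:
  (¬k ∨ ¬u) forces u = False.
  (d ∨ ¬k) forces d = True.
  (¬d ∨ ¬w) forces w = False.
  (r ∨ w) forces r = True.
  clause (¬r ∨ u) is falsified — backtrack.
So k = False.
Set a = False.
  then (a ∨ k ∨ r) forces r = True.
  then (h ∨ ¬r) forces h = True.
  then (¬h ∨ ¬r ∨ u) forces u = True.
  then (¬d ∨ ¬h ∨ k) forces d = False.
  then (a ∨ d ∨ ¬r ∨ w) forces w = True.
Set s = True.
All clauses satisfied.

k=F; a=F; d=F; s=T; h=T; p=F; w=T; u=T; r=T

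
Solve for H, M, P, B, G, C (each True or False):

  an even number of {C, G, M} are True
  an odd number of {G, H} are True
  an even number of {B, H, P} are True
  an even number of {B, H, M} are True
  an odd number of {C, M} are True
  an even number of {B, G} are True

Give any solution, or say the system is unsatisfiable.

H: False; M: True; P: True; B: True; G: True; C: False

{C, G, M}: 2 true → even ✓
{G, H}: 1 true → odd ✓
{B, H, P}: 2 true → even ✓
{B, H, M}: 2 true → even ✓
{C, M}: 1 true → odd ✓
{B, G}: 2 true → even ✓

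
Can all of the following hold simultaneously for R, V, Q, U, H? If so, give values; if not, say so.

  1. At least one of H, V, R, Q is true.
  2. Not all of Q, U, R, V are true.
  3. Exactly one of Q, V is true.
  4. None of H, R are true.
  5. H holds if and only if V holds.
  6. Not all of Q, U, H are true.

R = False, V = False, Q = True, U = True, H = False

  (1) {H, V, R, Q}: 1 true — at least one ✓
  (2) {Q, U, R, V}: 2/4 true — not all ✓
  (3) {Q, V}: 1 true — exactly one ✓
  (4) {H, R}: 0 true — none ✓
  (5) H=F, V=F — same ✓
  (6) {Q, U, H}: 2/3 true — not all ✓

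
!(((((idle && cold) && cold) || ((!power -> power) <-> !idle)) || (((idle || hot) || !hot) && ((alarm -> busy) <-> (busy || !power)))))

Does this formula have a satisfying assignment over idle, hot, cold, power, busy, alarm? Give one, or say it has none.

idle = True, hot = True, cold = False, power = True, busy = False, alarm = False

  !(((((idle && cold) && cold) || ((!power -> power) <-> !idle)) || (((idle || hot) || !hot) && ((alarm -> busy) <-> (busy || !power))))) = True
    (((idle && cold) && cold) || ((!power -> power) <-> !idle)) || (((idle || hot) || !hot) && ((alarm -> busy) <-> (busy || !power))) = False
      ((idle && cold) && cold) || ((!power -> power) <-> !idle) = False
        (idle && cold) && cold = False
          idle && cold = False
        (!power -> power) <-> !idle = False
          !power -> power = True
            !power = False
          !idle = False
      ((idle || hot) || !hot) && ((alarm -> busy) <-> (busy || !power)) = False
        (idle || hot) || !hot = True
          idle || hot = True
          !hot = False
        (alarm -> busy) <-> (busy || !power) = False
          alarm -> busy = True
          busy || !power = False
            !power = False
The formula evaluates to True.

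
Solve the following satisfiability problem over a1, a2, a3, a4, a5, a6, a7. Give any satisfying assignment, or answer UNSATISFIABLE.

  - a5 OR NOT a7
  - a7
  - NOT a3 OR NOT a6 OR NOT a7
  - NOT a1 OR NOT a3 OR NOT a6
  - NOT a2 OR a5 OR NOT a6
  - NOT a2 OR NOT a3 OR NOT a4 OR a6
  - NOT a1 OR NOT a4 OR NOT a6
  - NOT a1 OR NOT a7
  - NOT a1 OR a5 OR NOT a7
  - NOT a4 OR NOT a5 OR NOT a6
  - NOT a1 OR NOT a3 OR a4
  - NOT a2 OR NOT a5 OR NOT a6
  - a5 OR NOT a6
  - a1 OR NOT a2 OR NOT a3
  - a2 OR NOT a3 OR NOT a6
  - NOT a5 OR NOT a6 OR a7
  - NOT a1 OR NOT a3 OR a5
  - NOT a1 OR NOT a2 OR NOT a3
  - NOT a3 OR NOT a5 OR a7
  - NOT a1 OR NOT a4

Unit clause (a7) forces a7 = True.
In (NOT a1 OR NOT a7) only NOT a1 is left, so a1 = False.
In (a5 OR NOT a7) only a5 is left, so a5 = True.
Set a2 = False.
Set a3 = True.
  then (NOT a3 OR NOT a6 OR NOT a7) forces a6 = False.
Set a4 = True.
All clauses satisfied.

a1 = False, a2 = False, a3 = True, a4 = True, a5 = True, a6 = False, a7 = True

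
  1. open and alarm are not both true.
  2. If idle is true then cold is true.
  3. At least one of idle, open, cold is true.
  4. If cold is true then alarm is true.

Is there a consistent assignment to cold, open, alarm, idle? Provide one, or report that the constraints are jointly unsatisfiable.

cold: True, open: False, alarm: True, idle: True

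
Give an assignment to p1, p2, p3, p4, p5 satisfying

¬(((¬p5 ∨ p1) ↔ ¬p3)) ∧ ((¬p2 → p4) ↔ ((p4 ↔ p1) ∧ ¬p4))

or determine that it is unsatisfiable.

p1 = True; p2 = False; p3 = True; p4 = False; p5 = False

  ¬(((¬p5 ∨ p1) ↔ ¬p3)) = True
    (¬p5 ∨ p1) ↔ ¬p3 = False
      ¬p5 ∨ p1 = True
        ¬p5 = True
      ¬p3 = False
  (¬p2 → p4) ↔ ((p4 ↔ p1) ∧ ¬p4) = True
    ¬p2 → p4 = False
      ¬p2 = True
    (p4 ↔ p1) ∧ ¬p4 = False
      p4 ↔ p1 = False
      ¬p4 = True
Both conjuncts True, so the formula holds.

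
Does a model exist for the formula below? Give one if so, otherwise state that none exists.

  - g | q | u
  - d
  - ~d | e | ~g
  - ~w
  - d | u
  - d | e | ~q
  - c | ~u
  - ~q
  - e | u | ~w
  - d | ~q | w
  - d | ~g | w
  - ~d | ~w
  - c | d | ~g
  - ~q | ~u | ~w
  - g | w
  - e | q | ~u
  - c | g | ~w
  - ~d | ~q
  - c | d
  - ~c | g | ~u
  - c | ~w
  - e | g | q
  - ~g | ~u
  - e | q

Unit clause (d) forces d = True.
Unit clause (~w) forces w = False.
Unit clause (~q) forces q = False.
In (g | w) only g is left, so g = True.
In (~g | ~u) only ~u is left, so u = False.
In (e | q) only e is left, so e = True.
Set c = True.
All clauses satisfied.

q=F, c=T, u=F, w=F, d=T, g=T, e=T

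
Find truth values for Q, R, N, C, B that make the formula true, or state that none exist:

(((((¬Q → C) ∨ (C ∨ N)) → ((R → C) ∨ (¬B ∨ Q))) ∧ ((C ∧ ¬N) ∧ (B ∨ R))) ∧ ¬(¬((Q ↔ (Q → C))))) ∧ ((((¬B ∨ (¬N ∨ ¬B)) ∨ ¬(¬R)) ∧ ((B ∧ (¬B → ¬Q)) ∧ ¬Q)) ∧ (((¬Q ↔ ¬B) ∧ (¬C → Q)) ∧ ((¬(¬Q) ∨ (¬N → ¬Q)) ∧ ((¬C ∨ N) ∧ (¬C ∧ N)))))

Case Q = True: the conjunct ¬Q is False.
Case Q = False: the conjunct ¬(¬((Q ↔ (Q → C)))) becomes ¬(¬False) = False.
Both cases fail — unsatisfiable.

UNSATISFIABLE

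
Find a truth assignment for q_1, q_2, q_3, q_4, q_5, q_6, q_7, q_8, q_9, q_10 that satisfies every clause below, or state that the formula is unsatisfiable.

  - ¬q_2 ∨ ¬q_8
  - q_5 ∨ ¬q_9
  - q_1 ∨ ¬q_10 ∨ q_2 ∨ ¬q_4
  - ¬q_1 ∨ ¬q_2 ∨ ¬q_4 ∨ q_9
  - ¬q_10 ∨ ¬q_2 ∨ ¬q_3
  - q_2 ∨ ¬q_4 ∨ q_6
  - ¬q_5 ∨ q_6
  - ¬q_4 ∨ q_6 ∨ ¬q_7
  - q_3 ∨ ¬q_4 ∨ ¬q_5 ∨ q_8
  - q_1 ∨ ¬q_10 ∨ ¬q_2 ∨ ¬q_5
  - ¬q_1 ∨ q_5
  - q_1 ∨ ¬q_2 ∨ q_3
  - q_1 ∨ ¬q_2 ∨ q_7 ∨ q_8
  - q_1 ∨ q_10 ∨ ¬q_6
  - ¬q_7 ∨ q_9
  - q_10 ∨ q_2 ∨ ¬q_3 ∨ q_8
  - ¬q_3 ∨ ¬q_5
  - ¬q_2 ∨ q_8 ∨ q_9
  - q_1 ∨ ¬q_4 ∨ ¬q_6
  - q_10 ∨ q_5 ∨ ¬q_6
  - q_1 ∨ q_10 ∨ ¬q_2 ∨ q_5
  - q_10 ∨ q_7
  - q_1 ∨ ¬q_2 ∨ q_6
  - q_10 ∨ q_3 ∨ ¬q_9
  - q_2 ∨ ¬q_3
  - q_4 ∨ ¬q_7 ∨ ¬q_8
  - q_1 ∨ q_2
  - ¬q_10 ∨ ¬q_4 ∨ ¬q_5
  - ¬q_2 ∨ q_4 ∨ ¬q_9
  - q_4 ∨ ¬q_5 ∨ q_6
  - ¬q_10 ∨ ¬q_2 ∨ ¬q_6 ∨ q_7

q_1: True, q_2: False, q_3: False, q_4: False, q_5: True, q_6: True, q_7: False, q_8: True, q_9: False, q_10: True

Set q_1 = True.
  then (¬q_1 ∨ q_5) forces q_5 = True.
  then (¬q_3 ∨ ¬q_5) forces q_3 = False.
  then (¬q_5 ∨ q_6) forces q_6 = True.
Try q_2 = True:
  (¬q_2 ∨ ¬q_8) forces q_8 = False.
  (q_3 ∨ ¬q_4 ∨ ¬q_5 ∨ q_8) forces q_4 = False.
  (¬q_2 ∨ q_8 ∨ q_9) forces q_9 = True.
  clause (¬q_2 ∨ q_4 ∨ ¬q_9) is falsified — backtrack.
So q_2 = False.
Try q_4 = True:
  (q_3 ∨ ¬q_4 ∨ ¬q_5 ∨ q_8) forces q_8 = True.
  (¬q_10 ∨ ¬q_4 ∨ ¬q_5) forces q_10 = False.
  (q_10 ∨ q_7) forces q_7 = True.
  (¬q_7 ∨ q_9) forces q_9 = True.
  clause (q_10 ∨ q_3 ∨ ¬q_9) is falsified — backtrack.
So q_4 = False.
Set q_7 = False.
  then (q_10 ∨ q_7) forces q_10 = True.
Set q_8 = True.
Set q_9 = False.
All clauses satisfied.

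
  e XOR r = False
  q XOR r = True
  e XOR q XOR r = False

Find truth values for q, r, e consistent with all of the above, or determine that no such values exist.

q: False; r: True; e: True

e XOR r = T XOR T = False ✓
q XOR r = F XOR T = True ✓
e XOR q XOR r = T XOR F XOR T = False ✓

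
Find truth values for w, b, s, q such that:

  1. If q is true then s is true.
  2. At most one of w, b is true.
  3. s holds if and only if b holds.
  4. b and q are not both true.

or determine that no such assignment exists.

w = True; b = False; s = False; q = False

  (1) q=F ⇒ s: vacuous ✓
  (2) {w, b}: 1 true — at most one ✓
  (3) s=F, b=F — same ✓
  (4) b=F, q=F — not both ✓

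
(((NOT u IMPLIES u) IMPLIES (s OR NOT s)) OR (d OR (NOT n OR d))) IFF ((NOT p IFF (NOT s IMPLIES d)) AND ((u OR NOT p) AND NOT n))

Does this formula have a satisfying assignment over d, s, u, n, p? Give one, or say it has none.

d = False, s = False, u = True, n = False, p = True

  (((NOT u IMPLIES u) IMPLIES (s OR NOT s)) OR (d OR (NOT n OR d))) IFF ((NOT p IFF (NOT s IMPLIES d)) AND ((u OR NOT p) AND NOT n)) = True
    ((NOT u IMPLIES u) IMPLIES (s OR NOT s)) OR (d OR (NOT n OR d)) = True
      (NOT u IMPLIES u) IMPLIES (s OR NOT s) = True
        NOT u IMPLIES u = True
          NOT u = False
        s OR NOT s = True
          NOT s = True
      d OR (NOT n OR d) = True
        NOT n OR d = True
          NOT n = True
    (NOT p IFF (NOT s IMPLIES d)) AND ((u OR NOT p) AND NOT n) = True
      NOT p IFF (NOT s IMPLIES d) = True
        NOT p = False
        NOT s IMPLIES d = False
          NOT s = True
      (u OR NOT p) AND NOT n = True
        u OR NOT p = True
          NOT p = False
        NOT n = True
The formula evaluates to True.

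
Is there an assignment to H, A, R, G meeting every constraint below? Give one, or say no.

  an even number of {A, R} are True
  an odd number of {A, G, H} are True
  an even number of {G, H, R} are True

The formula is unsatisfiable.

Adding constraints 1, 2, 3 mod 2: every variable appears an even number of times on the left, so the left side is 0.
But the right sides sum to 1 (mod 2). 0 ≠ 1 — the system is inconsistent.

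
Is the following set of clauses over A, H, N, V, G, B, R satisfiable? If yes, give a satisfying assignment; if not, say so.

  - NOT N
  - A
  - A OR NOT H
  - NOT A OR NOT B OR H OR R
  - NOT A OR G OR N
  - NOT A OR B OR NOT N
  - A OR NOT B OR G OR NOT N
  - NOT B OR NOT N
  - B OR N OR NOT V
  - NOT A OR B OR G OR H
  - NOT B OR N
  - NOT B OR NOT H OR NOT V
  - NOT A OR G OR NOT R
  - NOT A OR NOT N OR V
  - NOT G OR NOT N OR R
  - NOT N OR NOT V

Unit clause (NOT N) forces N = False.
Unit clause (A) forces A = True.
In (NOT A OR G OR N) only G is left, so G = True.
In (NOT B OR N) only NOT B is left, so B = False.
In (B OR N OR NOT V) only NOT V is left, so V = False.
Set H = False.
Set R = False.
All clauses satisfied.

A = True, H = False, N = False, V = False, G = True, B = False, R = False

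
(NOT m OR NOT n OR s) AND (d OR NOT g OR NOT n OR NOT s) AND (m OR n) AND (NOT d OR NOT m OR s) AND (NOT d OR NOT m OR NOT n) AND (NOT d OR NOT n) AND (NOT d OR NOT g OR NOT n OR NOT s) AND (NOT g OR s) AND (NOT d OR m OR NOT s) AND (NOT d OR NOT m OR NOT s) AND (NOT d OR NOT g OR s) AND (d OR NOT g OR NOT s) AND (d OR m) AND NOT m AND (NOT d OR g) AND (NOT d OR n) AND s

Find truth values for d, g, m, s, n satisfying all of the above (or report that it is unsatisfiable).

Case d = True:
  (NOT d OR NOT n) forces n = False.
  Clause (NOT d OR n) is falsified — contradiction.
Case d = False:
  (d OR m) forces m = True.
  Clause (NOT m) is falsified — contradiction.
Both cases fail, so the formula is unsatisfiable.

UNSATISFIABLE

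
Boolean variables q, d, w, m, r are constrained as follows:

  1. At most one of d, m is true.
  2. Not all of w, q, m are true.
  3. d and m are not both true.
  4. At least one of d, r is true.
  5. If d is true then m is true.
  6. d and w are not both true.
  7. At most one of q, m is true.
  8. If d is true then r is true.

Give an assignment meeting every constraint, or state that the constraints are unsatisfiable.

q = False, d = False, w = False, m = False, r = True

  (1) {d, m}: 0 true — at most one ✓
  (2) {w, q, m}: 0/3 true — not all ✓
  (3) d=F, m=F — not both ✓
  (4) {d, r}: 1 true — at least one ✓
  (5) d=F ⇒ m: vacuous ✓
  (6) d=F, w=F — not both ✓
  (7) {q, m}: 0 true — at most one ✓
  (8) d=F ⇒ r: vacuous ✓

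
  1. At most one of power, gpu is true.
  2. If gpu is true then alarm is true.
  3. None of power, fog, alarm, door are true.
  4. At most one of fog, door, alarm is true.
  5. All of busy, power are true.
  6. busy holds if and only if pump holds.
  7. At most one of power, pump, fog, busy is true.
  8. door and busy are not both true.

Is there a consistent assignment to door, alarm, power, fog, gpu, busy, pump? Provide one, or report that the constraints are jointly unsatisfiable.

Unsatisfiable — no assignment works.

Case power = True:
  Constraint (3) is violated (power=T) — contradiction.
Case power = False:
  Constraint (5) is violated (power=F) — contradiction.
Both cases fail — unsatisfiable.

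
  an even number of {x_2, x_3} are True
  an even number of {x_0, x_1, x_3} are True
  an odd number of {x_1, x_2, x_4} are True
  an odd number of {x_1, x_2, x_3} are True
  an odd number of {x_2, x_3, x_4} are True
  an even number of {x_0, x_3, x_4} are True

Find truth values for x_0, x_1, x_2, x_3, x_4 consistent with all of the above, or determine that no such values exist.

x_0: False, x_1: True, x_2: True, x_3: True, x_4: True

{x_2, x_3}: 2 true → even ✓
{x_0, x_1, x_3}: 2 true → even ✓
{x_1, x_2, x_4}: 3 true → odd ✓
{x_1, x_2, x_3}: 3 true → odd ✓
{x_2, x_3, x_4}: 3 true → odd ✓
{x_0, x_3, x_4}: 2 true → even ✓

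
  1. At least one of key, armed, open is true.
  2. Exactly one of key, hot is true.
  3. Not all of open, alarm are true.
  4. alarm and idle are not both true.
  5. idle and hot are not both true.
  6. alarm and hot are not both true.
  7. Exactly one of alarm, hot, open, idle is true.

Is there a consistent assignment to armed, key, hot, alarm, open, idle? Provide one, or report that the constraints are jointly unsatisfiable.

armed: True, key: True, hot: False, alarm: True, open: False, idle: False

  (1) {key, armed, open}: 2 true — at least one ✓
  (2) {key, hot}: 1 true — exactly one ✓
  (3) {open, alarm}: 1/2 true — not all ✓
  (4) alarm=T, idle=F — not both ✓
  (5) idle=F, hot=F — not both ✓
  (6) alarm=T, hot=F — not both ✓
  (7) {alarm, hot, open, idle}: 1 true — exactly one ✓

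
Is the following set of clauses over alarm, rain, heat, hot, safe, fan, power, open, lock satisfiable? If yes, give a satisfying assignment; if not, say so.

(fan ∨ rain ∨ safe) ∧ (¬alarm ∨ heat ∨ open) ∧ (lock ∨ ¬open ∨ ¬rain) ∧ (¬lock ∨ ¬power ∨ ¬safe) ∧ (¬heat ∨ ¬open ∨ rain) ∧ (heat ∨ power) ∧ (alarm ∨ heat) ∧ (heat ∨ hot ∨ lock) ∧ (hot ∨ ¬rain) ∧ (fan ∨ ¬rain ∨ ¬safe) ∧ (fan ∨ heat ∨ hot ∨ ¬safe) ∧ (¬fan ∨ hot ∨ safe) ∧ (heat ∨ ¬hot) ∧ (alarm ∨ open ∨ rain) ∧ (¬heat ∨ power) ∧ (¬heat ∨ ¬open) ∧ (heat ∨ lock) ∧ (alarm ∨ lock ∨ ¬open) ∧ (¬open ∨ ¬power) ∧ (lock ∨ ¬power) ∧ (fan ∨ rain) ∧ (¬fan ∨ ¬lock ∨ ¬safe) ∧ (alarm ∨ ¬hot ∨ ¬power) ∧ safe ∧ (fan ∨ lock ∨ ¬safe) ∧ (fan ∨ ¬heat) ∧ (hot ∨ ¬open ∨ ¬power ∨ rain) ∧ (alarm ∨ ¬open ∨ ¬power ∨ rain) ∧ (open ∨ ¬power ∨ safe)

The formula is unsatisfiable.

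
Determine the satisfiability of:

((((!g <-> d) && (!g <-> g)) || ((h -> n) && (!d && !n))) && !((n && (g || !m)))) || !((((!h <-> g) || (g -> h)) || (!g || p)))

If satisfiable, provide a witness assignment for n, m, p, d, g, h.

n: False; m: True; p: True; d: False; g: False; h: False

  ((((!g <-> d) && (!g <-> g)) || ((h -> n) && (!d && !n))) && !((n && (g || !m)))) || !((((!h <-> g) || (g -> h)) || (!g || p))) = True
    (((!g <-> d) && (!g <-> g)) || ((h -> n) && (!d && !n))) && !((n && (g || !m))) = True
      ((!g <-> d) && (!g <-> g)) || ((h -> n) && (!d && !n)) = True
        (!g <-> d) && (!g <-> g) = False
          !g <-> d = False
            !g = True
          !g <-> g = False
            !g = True
        (h -> n) && (!d && !n) = True
          h -> n = True
          !d && !n = True
            !d = True
            !n = True
      !((n && (g || !m))) = True
        n && (g || !m) = False
          g || !m = False
            !m = False
    !((((!h <-> g) || (g -> h)) || (!g || p))) = False
      ((!h <-> g) || (g -> h)) || (!g || p) = True
        (!h <-> g) || (g -> h) = True
          !h <-> g = False
            !h = True
          g -> h = True
        !g || p = True
          !g = True
The formula evaluates to True.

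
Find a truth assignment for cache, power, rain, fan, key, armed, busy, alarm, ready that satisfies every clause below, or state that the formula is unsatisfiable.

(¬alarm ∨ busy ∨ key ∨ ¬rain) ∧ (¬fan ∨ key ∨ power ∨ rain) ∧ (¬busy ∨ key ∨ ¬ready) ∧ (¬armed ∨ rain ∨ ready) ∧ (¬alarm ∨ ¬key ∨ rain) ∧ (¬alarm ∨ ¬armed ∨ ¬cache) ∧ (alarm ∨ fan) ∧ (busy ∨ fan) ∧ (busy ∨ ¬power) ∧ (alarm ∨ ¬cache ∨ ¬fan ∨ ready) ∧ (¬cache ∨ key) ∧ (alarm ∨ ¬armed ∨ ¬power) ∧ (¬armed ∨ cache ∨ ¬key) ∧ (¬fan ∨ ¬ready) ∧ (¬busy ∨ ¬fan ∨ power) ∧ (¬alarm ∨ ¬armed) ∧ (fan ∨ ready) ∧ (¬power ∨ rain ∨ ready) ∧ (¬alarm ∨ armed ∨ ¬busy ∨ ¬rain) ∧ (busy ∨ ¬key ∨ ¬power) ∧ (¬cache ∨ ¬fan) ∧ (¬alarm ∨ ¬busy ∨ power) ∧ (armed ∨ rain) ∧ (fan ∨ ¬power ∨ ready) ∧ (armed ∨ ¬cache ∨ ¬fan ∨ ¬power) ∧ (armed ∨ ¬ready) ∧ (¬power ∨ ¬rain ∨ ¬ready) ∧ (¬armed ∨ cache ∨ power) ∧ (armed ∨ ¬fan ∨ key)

Set cache = False.
Set power = False.
  then (¬armed ∨ cache ∨ power) forces armed = False.
  then (armed ∨ rain) forces rain = True.
  then (armed ∨ ¬ready) forces ready = False.
  then (fan ∨ ready) forces fan = True.
  then (armed ∨ ¬fan ∨ key) forces key = True.
  then (¬busy ∨ ¬fan ∨ power) forces busy = False.
Set alarm = True.
All clauses satisfied.

cache = False, power = False, rain = True, fan = True, key = True, armed = False, busy = False, alarm = True, ready = False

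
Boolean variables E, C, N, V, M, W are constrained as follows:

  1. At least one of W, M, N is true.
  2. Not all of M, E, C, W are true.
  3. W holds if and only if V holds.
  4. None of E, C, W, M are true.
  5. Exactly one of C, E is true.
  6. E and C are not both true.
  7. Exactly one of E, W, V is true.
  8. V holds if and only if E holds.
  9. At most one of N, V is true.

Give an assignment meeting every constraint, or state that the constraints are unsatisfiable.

Case E = True:
  Constraint (4) is violated (E=T) — contradiction.
Case E = False:
  (4) forces C = False.
  Constraint (5) is violated (C=F, E=F) — contradiction.
Both cases fail — unsatisfiable.

The formula is unsatisfiable.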